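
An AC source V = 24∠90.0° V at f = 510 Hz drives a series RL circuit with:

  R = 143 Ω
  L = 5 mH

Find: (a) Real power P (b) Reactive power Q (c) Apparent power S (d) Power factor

Step 1 — Angular frequency: ω = 2π·f = 2π·510 = 3204 rad/s.
Step 2 — Component impedances:
  R: Z = R = 143 Ω
  L: Z = jωL = j·3204·0.005 = 0 + j16.02 Ω
Step 3 — Series combination: Z_total = R + L = 143 + j16.02 Ω = 143.9∠6.4° Ω.
Step 4 — Source phasor: V = 24∠90.0° V = 0 + j24 V.
Step 5 — Current: I = V / Z = 0.01857 + j0.1658 A = 0.1668∠83.6° A.
Step 6 — Complex power: S = V·I* = 3.978 + j0.4457 VA.
Step 7 — Real power: P = Re(S) = 3.978 W.
Step 8 — Reactive power: Q = Im(S) = 0.4457 VAR.
Step 9 — Apparent power: |S| = 4.003 VA.
Step 10 — Power factor: PF = P/|S| = 0.9938 (lagging).

(a) P = 3.978 W  (b) Q = 0.4457 VAR  (c) S = 4.003 VA  (d) PF = 0.9938 (lagging)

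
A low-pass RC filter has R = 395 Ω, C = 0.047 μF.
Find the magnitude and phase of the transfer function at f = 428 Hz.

Step 1 — Angular frequency: ω = 2π·428 = 2689 rad/s.
Step 2 — Transfer function: H(jω) = 1/(1 + jωRC).
Step 3 — Denominator: 1 + jωRC = 1 + j·2689·395·4.7e-08 = 1 + j0.04993.
Step 4 — H = 0.9975 - j0.0498.
Step 5 — Magnitude: |H| = 0.9988 (-0.0 dB); phase: φ = -2.9°.

|H| = 0.9988 (-0.0 dB), φ = -2.9°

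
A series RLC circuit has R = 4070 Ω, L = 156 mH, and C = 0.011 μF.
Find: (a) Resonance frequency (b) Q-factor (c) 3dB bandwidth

Step 1 — Resonance: ω₀ = 1/√(LC) = 1/√(0.156·1.1e-08) = 2.414e+04 rad/s.
Step 2 — f₀ = ω₀/(2π) = 3842 Hz.
Step 3 — Series Q: Q = ω₀L/R = 2.414e+04·0.156/4070 = 0.9253.
Step 4 — Bandwidth: Δω = ω₀/Q = 2.609e+04 rad/s; BW = Δω/(2π) = 4152 Hz.

(a) f₀ = 3842 Hz  (b) Q = 0.9253  (c) BW = 4152 Hz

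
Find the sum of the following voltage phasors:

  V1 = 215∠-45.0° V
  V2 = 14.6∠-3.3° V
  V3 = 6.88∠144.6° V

Step 1 — Convert each phasor to rectangular form:
  V1 = 215·(cos(-45.0°) + j·sin(-45.0°)) = 152 - j152 V
  V2 = 14.6·(cos(-3.3°) + j·sin(-3.3°)) = 14.58 - j0.8404 V
  V3 = 6.88·(cos(144.6°) + j·sin(144.6°)) = -5.608 + j3.985 V
Step 2 — Sum components: V_total = 161 - j148.9 V.
Step 3 — Convert to polar: |V_total| = 219.3 V, ∠V_total = -42.8°.

V_total = 219.3∠-42.8° V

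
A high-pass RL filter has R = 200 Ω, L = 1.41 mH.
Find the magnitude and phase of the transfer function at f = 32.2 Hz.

Step 1 — Angular frequency: ω = 2π·32.2 = 202.3 rad/s.
Step 2 — Transfer function: H(jω) = jωL/(R + jωL).
Step 3 — Numerator jωL = j·0.2853; denominator R + jωL = 200 + j0.2853.
Step 4 — H = 2.034e-06 + j0.001426.
Step 5 — Magnitude: |H| = 0.001426 (-56.9 dB); phase: φ = 89.9°.

|H| = 0.001426 (-56.9 dB), φ = 89.9°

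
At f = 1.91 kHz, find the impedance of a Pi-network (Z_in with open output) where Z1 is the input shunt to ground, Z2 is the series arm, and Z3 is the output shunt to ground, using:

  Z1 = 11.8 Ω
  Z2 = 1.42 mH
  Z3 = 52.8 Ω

Step 1 — Angular frequency: ω = 2π·f = 2π·1910 = 1.2e+04 rad/s.
Step 2 — Component impedances:
  Z1: Z = R = 11.8 Ω
  Z2: Z = jωL = j·1.2e+04·0.00142 = 0 + j17.04 Ω
  Z3: Z = R = 52.8 Ω
Step 3 — With open output, the series arm Z2 and the output shunt Z3 appear in series to ground: Z2 + Z3 = 52.8 + j17.04 Ω.
Step 4 — Parallel with input shunt Z1: Z_in = Z1 || (Z2 + Z3) = 9.785 + j0.5316 Ω = 9.799∠3.1° Ω.

Z = 9.785 + j0.5316 Ω = 9.799∠3.1° Ω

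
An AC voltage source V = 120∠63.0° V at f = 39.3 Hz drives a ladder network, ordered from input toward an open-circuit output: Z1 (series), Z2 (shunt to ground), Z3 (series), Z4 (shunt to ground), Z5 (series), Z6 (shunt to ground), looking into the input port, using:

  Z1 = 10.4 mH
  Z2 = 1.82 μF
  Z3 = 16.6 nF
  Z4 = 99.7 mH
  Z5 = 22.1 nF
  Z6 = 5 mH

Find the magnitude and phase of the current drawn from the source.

Step 1 — Angular frequency: ω = 2π·f = 2π·39.3 = 246.9 rad/s.
Step 2 — Component impedances:
  Z1: Z = jωL = j·246.9·0.0104 = 0 + j2.568 Ω
  Z2: Z = 1/(jωC) = -j/(ω·C) = 0 - j2225 Ω
  Z3: Z = 1/(jωC) = -j/(ω·C) = 0 - j2.44e+05 Ω
  Z4: Z = jωL = j·246.9·0.0997 = 0 + j24.62 Ω
  Z5: Z = 1/(jωC) = -j/(ω·C) = 0 - j1.832e+05 Ω
  Z6: Z = jωL = j·246.9·0.005 = 0 + j1.235 Ω
Step 3 — Ladder network (open output): work backward from the far end, alternating series and parallel combinations. Z_in = 0 - j2202 Ω = 2202∠-90.0° Ω.
Step 4 — Source phasor: V = 120∠63.0° V = 54.48 + j106.9 V.
Step 5 — Ohm's law: I = V / Z_total = (54.48 + j106.9) / (0 - j2202) = -0.04855 + j0.02474 A.
Step 6 — Convert to polar: |I| = 0.05448 A, ∠I = 153.0°.

I = 0.05448∠153.0° A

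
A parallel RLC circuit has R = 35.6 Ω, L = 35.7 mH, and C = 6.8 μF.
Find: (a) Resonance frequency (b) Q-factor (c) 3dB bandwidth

Step 1 — Resonance: ω₀ = 1/√(LC) = 1/√(0.0357·6.8e-06) = 2030 rad/s.
Step 2 — f₀ = ω₀/(2π) = 323 Hz.
Step 3 — Parallel Q: Q = R/(ω₀L) = 35.6/(2030·0.0357) = 0.4913.
Step 4 — Bandwidth: Δω = ω₀/Q = 4131 rad/s; BW = Δω/(2π) = 657.4 Hz.

(a) f₀ = 323 Hz  (b) Q = 0.4913  (c) BW = 657.4 Hz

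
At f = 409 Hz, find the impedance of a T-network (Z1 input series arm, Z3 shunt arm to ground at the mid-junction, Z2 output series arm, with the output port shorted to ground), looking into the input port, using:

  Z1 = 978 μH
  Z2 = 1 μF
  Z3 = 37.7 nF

Step 1 — Angular frequency: ω = 2π·f = 2π·409 = 2570 rad/s.
Step 2 — Component impedances:
  Z1: Z = jωL = j·2570·0.000978 = 0 + j2.513 Ω
  Z2: Z = 1/(jωC) = -j/(ω·C) = 0 - j389.1 Ω
  Z3: Z = 1/(jωC) = -j/(ω·C) = 0 - j1.032e+04 Ω
Step 3 — With the output port shorted to ground, the output series arm Z2 runs from the junction to ground; the shunt arm Z3 also runs from the junction to ground. They appear in parallel: Z3 || Z2 = 0 - j375 Ω.
Step 4 — Series with input arm Z1: Z_in = Z1 + (Z3 || Z2) = 0 - j372.5 Ω = 372.5∠-90.0° Ω.

Z = 0 - j372.5 Ω = 372.5∠-90.0° Ω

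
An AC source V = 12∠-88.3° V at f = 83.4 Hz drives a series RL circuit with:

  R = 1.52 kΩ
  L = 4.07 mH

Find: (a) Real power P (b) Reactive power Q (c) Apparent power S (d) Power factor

Step 1 — Angular frequency: ω = 2π·f = 2π·83.4 = 524 rad/s.
Step 2 — Component impedances:
  R: Z = R = 1520 Ω
  L: Z = jωL = j·524·0.00407 = 0 + j2.133 Ω
Step 3 — Series combination: Z_total = R + L = 1520 + j2.133 Ω = 1520∠0.1° Ω.
Step 4 — Source phasor: V = 12∠-88.3° V = 0.356 - j11.99 V.
Step 5 — Current: I = V / Z = 0.0002231 - j0.007892 A = 0.007895∠-88.4° A.
Step 6 — Complex power: S = V·I* = 0.09474 + j0.0001329 VA.
Step 7 — Real power: P = Re(S) = 0.09474 W.
Step 8 — Reactive power: Q = Im(S) = 0.0001329 VAR.
Step 9 — Apparent power: |S| = 0.09474 VA.
Step 10 — Power factor: PF = P/|S| = 1 (lagging).

(a) P = 0.09474 W  (b) Q = 0.0001329 VAR  (c) S = 0.09474 VA  (d) PF = 1 (lagging)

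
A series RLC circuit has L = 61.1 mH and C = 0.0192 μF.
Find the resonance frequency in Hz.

Step 1 — Resonance condition Im(Z)=0 gives ω₀ = 1/√(LC).
Step 2 — ω₀ = 1/√(0.0611·1.92e-08) = 2.92e+04 rad/s.
Step 3 — f₀ = ω₀/(2π) = 4647 Hz.

f₀ = 4647 Hz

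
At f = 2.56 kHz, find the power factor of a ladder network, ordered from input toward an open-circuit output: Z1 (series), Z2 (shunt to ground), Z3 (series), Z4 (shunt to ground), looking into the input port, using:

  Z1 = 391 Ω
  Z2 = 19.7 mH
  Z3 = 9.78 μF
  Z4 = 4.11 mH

Step 1 — Angular frequency: ω = 2π·f = 2π·2560 = 1.608e+04 rad/s.
Step 2 — Component impedances:
  Z1: Z = R = 391 Ω
  Z2: Z = jωL = j·1.608e+04·0.0197 = 0 + j316.9 Ω
  Z3: Z = 1/(jωC) = -j/(ω·C) = 0 - j6.357 Ω
  Z4: Z = jωL = j·1.608e+04·0.00411 = 0 + j66.11 Ω
Step 3 — Ladder network (open output): work backward from the far end, alternating series and parallel combinations. Z_in = 391 + j50.27 Ω = 394.2∠7.3° Ω.
Step 4 — Power factor: PF = cos(φ) = Re(Z)/|Z| = 391/394.22 = 0.9918.
Step 5 — Type: Im(Z) = 50.27 ⇒ lagging (phase φ = 7.3°).

PF = 0.9918 (lagging, φ = 7.3°)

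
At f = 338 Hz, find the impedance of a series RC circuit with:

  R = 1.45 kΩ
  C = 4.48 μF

Step 1 — Angular frequency: ω = 2π·f = 2π·338 = 2124 rad/s.
Step 2 — Component impedances:
  R: Z = R = 1450 Ω
  C: Z = 1/(jωC) = -j/(ω·C) = 0 - j105.1 Ω
Step 3 — Series combination: Z_total = R + C = 1450 - j105.1 Ω = 1454∠-4.1° Ω.

Z = 1450 - j105.1 Ω = 1454∠-4.1° Ω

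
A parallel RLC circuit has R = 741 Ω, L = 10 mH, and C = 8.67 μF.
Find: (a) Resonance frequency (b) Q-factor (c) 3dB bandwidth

Step 1 — Resonance: ω₀ = 1/√(LC) = 1/√(0.01·8.67e-06) = 3396 rad/s.
Step 2 — f₀ = ω₀/(2π) = 540.5 Hz.
Step 3 — Parallel Q: Q = R/(ω₀L) = 741/(3396·0.01) = 21.82.
Step 4 — Bandwidth: Δω = ω₀/Q = 155.7 rad/s; BW = Δω/(2π) = 24.77 Hz.

(a) f₀ = 540.5 Hz  (b) Q = 21.82  (c) BW = 24.77 Hz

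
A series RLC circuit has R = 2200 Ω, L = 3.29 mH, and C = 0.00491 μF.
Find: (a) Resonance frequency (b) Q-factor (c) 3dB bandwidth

Step 1 — Resonance: ω₀ = 1/√(LC) = 1/√(0.00329·4.91e-09) = 2.488e+05 rad/s.
Step 2 — f₀ = ω₀/(2π) = 3.96e+04 Hz.
Step 3 — Series Q: Q = ω₀L/R = 2.488e+05·0.00329/2200 = 0.3721.
Step 4 — Bandwidth: Δω = ω₀/Q = 6.687e+05 rad/s; BW = Δω/(2π) = 1.064e+05 Hz.

(a) f₀ = 3.96e+04 Hz  (b) Q = 0.3721  (c) BW = 1.064e+05 Hz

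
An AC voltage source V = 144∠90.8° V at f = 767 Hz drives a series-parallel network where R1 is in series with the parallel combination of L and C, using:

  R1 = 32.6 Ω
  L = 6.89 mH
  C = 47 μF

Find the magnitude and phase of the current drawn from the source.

Step 1 — Angular frequency: ω = 2π·f = 2π·767 = 4819 rad/s.
Step 2 — Component impedances:
  R1: Z = R = 32.6 Ω
  L: Z = jωL = j·4819·0.00689 = 0 + j33.2 Ω
  C: Z = 1/(jωC) = -j/(ω·C) = 0 - j4.415 Ω
Step 3 — Parallel branch: L || C = 1/(1/L + 1/C) = 0 - j5.092 Ω.
Step 4 — Series with R1: Z_total = R1 + (L || C) = 32.6 - j5.092 Ω = 33∠-8.9° Ω.
Step 5 — Source phasor: V = 144∠90.8° V = -2.011 + j144 V.
Step 6 — Ohm's law: I = V / Z_total = (-2.011 + j144) / (32.6 - j5.092) = -0.7337 + j4.302 A.
Step 7 — Convert to polar: |I| = 4.364 A, ∠I = 99.7°.

I = 4.364∠99.7° A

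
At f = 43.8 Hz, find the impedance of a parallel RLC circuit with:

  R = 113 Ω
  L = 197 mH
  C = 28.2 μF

Step 1 — Angular frequency: ω = 2π·f = 2π·43.8 = 275.2 rad/s.
Step 2 — Component impedances:
  R: Z = R = 113 Ω
  L: Z = jωL = j·275.2·0.197 = 0 + j54.22 Ω
  C: Z = 1/(jωC) = -j/(ω·C) = 0 - j128.9 Ω
Step 3 — Parallel combination: 1/Z_total = 1/R + 1/L + 1/C; Z_total = 45.98 + j55.51 Ω = 72.08∠50.4° Ω.

Z = 45.98 + j55.51 Ω = 72.08∠50.4° Ω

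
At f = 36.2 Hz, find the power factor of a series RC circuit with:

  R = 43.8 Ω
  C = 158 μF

Step 1 — Angular frequency: ω = 2π·f = 2π·36.2 = 227.5 rad/s.
Step 2 — Component impedances:
  R: Z = R = 43.8 Ω
  C: Z = 1/(jωC) = -j/(ω·C) = 0 - j27.83 Ω
Step 3 — Series combination: Z_total = R + C = 43.8 - j27.83 Ω = 51.89∠-32.4° Ω.
Step 4 — Power factor: PF = cos(φ) = Re(Z)/|Z| = 43.8/51.89 = 0.8441.
Step 5 — Type: Im(Z) = -27.83 ⇒ leading (phase φ = -32.4°).

PF = 0.8441 (leading, φ = -32.4°)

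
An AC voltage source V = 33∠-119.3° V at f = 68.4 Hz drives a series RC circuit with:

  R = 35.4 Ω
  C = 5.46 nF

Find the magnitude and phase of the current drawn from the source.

Step 1 — Angular frequency: ω = 2π·f = 2π·68.4 = 429.8 rad/s.
Step 2 — Component impedances:
  R: Z = R = 35.4 Ω
  C: Z = 1/(jωC) = -j/(ω·C) = 0 - j4.262e+05 Ω
Step 3 — Series combination: Z_total = R + C = 35.4 - j4.262e+05 Ω = 4.262e+05∠-90.0° Ω.
Step 4 — Source phasor: V = 33∠-119.3° V = -16.15 - j28.78 V.
Step 5 — Ohm's law: I = V / Z_total = (-16.15 - j28.78) / (35.4 - j4.262e+05) = 6.753e-05 - j3.79e-05 A.
Step 6 — Convert to polar: |I| = 7.744e-05 A, ∠I = -29.3°.

I = 7.744e-05∠-29.3° A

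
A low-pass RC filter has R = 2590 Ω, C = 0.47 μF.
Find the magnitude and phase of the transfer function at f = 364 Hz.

Step 1 — Angular frequency: ω = 2π·364 = 2287 rad/s.
Step 2 — Transfer function: H(jω) = 1/(1 + jωRC).
Step 3 — Denominator: 1 + jωRC = 1 + j·2287·2590·4.7e-07 = 1 + j2.784.
Step 4 — H = 0.1143 - j0.3181.
Step 5 — Magnitude: |H| = 0.338 (-9.4 dB); phase: φ = -70.2°.

|H| = 0.338 (-9.4 dB), φ = -70.2°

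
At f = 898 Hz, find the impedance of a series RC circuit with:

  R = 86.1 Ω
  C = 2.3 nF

Step 1 — Angular frequency: ω = 2π·f = 2π·898 = 5642 rad/s.
Step 2 — Component impedances:
  R: Z = R = 86.1 Ω
  C: Z = 1/(jωC) = -j/(ω·C) = 0 - j7.706e+04 Ω
Step 3 — Series combination: Z_total = R + C = 86.1 - j7.706e+04 Ω = 7.706e+04∠-89.9° Ω.

Z = 86.1 - j7.706e+04 Ω = 7.706e+04∠-89.9° Ω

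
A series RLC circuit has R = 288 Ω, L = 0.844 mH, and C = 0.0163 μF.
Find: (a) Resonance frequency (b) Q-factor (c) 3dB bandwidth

Step 1 — Resonance: ω₀ = 1/√(LC) = 1/√(0.000844·1.63e-08) = 2.696e+05 rad/s.
Step 2 — f₀ = ω₀/(2π) = 4.291e+04 Hz.
Step 3 — Series Q: Q = ω₀L/R = 2.696e+05·0.000844/288 = 0.7901.
Step 4 — Bandwidth: Δω = ω₀/Q = 3.412e+05 rad/s; BW = Δω/(2π) = 5.431e+04 Hz.

(a) f₀ = 4.291e+04 Hz  (b) Q = 0.7901  (c) BW = 5.431e+04 Hz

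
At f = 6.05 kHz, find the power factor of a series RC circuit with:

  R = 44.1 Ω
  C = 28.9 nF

Step 1 — Angular frequency: ω = 2π·f = 2π·6050 = 3.801e+04 rad/s.
Step 2 — Component impedances:
  R: Z = R = 44.1 Ω
  C: Z = 1/(jωC) = -j/(ω·C) = 0 - j910.3 Ω
Step 3 — Series combination: Z_total = R + C = 44.1 - j910.3 Ω = 911.3∠-87.2° Ω.
Step 4 — Power factor: PF = cos(φ) = Re(Z)/|Z| = 44.1/911.3 = 0.04839.
Step 5 — Type: Im(Z) = -910.3 ⇒ leading (phase φ = -87.2°).

PF = 0.04839 (leading, φ = -87.2°)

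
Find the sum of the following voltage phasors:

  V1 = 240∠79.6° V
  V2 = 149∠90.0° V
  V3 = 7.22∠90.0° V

Step 1 — Convert each phasor to rectangular form:
  V1 = 240·(cos(79.6°) + j·sin(79.6°)) = 43.32 + j236.1 V
  V2 = 149·(cos(90.0°) + j·sin(90.0°)) = 0 + j149 V
  V3 = 7.22·(cos(90.0°) + j·sin(90.0°)) = 0 + j7.22 V
Step 2 — Sum components: V_total = 43.32 + j392.3 V.
Step 3 — Convert to polar: |V_total| = 394.7 V, ∠V_total = 83.7°.

V_total = 394.7∠83.7° V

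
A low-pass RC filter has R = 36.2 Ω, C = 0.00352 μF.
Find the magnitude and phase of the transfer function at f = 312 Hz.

Step 1 — Angular frequency: ω = 2π·312 = 1960 rad/s.
Step 2 — Transfer function: H(jω) = 1/(1 + jωRC).
Step 3 — Denominator: 1 + jωRC = 1 + j·1960·36.2·3.52e-09 = 1 + j0.0002498.
Step 4 — H = 1 - j0.0002498.
Step 5 — Magnitude: |H| = 1 (-0.0 dB); phase: φ = -0.0°.

|H| = 1 (-0.0 dB), φ = -0.0°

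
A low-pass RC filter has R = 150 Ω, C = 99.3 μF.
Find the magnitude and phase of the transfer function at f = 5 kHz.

Step 1 — Angular frequency: ω = 2π·5000 = 3.142e+04 rad/s.
Step 2 — Transfer function: H(jω) = 1/(1 + jωRC).
Step 3 — Denominator: 1 + jωRC = 1 + j·3.142e+04·150·9.93e-05 = 1 + j467.9.
Step 4 — H = 4.567e-06 - j0.002137.
Step 5 — Magnitude: |H| = 0.002137 (-53.4 dB); phase: φ = -89.9°.

|H| = 0.002137 (-53.4 dB), φ = -89.9°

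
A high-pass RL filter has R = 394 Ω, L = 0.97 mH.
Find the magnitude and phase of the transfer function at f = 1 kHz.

Step 1 — Angular frequency: ω = 2π·1000 = 6283 rad/s.
Step 2 — Transfer function: H(jω) = jωL/(R + jωL).
Step 3 — Numerator jωL = j·6.095; denominator R + jωL = 394 + j6.095.
Step 4 — H = 0.0002392 + j0.01547.
Step 5 — Magnitude: |H| = 0.01547 (-36.2 dB); phase: φ = 89.1°.

|H| = 0.01547 (-36.2 dB), φ = 89.1°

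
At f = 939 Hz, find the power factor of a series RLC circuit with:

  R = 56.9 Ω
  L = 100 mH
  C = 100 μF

Step 1 — Angular frequency: ω = 2π·f = 2π·939 = 5900 rad/s.
Step 2 — Component impedances:
  R: Z = R = 56.9 Ω
  L: Z = jωL = j·5900·0.1 = 0 + j590 Ω
  C: Z = 1/(jωC) = -j/(ω·C) = 0 - j1.695 Ω
Step 3 — Series combination: Z_total = R + L + C = 56.9 + j588.3 Ω = 591∠84.5° Ω.
Step 4 — Power factor: PF = cos(φ) = Re(Z)/|Z| = 56.9/591.04 = 0.09627.
Step 5 — Type: Im(Z) = 588.3 ⇒ lagging (phase φ = 84.5°).

PF = 0.09627 (lagging, φ = 84.5°)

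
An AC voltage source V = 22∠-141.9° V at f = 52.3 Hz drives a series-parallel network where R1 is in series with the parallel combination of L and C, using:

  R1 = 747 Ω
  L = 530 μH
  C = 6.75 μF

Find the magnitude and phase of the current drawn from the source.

Step 1 — Angular frequency: ω = 2π·f = 2π·52.3 = 328.6 rad/s.
Step 2 — Component impedances:
  R1: Z = R = 747 Ω
  L: Z = jωL = j·328.6·0.00053 = 0 + j0.1742 Ω
  C: Z = 1/(jωC) = -j/(ω·C) = 0 - j450.8 Ω
Step 3 — Parallel branch: L || C = 1/(1/L + 1/C) = 0 + j0.1742 Ω.
Step 4 — Series with R1: Z_total = R1 + (L || C) = 747 + j0.1742 Ω = 747∠0.0° Ω.
Step 5 — Source phasor: V = 22∠-141.9° V = -17.31 - j13.57 V.
Step 6 — Ohm's law: I = V / Z_total = (-17.31 - j13.57) / (747 + j0.1742) = -0.02318 - j0.01817 A.
Step 7 — Convert to polar: |I| = 0.02945 A, ∠I = -141.9°.

I = 0.02945∠-141.9° A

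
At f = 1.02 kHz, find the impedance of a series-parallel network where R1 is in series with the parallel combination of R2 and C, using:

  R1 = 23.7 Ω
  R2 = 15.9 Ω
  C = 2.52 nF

Step 1 — Angular frequency: ω = 2π·f = 2π·1020 = 6409 rad/s.
Step 2 — Component impedances:
  R1: Z = R = 23.7 Ω
  R2: Z = R = 15.9 Ω
  C: Z = 1/(jωC) = -j/(ω·C) = 0 - j6.192e+04 Ω
Step 3 — Parallel branch: R2 || C = 1/(1/R2 + 1/C) = 15.9 - j0.004083 Ω.
Step 4 — Series with R1: Z_total = R1 + (R2 || C) = 39.6 - j0.004083 Ω = 39.6∠-0.0° Ω.

Z = 39.6 - j0.004083 Ω = 39.6∠-0.0° Ω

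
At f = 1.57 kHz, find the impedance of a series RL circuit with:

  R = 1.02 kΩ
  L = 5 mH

Step 1 — Angular frequency: ω = 2π·f = 2π·1570 = 9865 rad/s.
Step 2 — Component impedances:
  R: Z = R = 1020 Ω
  L: Z = jωL = j·9865·0.005 = 0 + j49.32 Ω
Step 3 — Series combination: Z_total = R + L = 1020 + j49.32 Ω = 1021∠2.8° Ω.

Z = 1020 + j49.32 Ω = 1021∠2.8° Ω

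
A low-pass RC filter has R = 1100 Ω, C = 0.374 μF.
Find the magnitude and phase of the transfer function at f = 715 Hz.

Step 1 — Angular frequency: ω = 2π·715 = 4492 rad/s.
Step 2 — Transfer function: H(jω) = 1/(1 + jωRC).
Step 3 — Denominator: 1 + jωRC = 1 + j·4492·1100·3.74e-07 = 1 + j1.848.
Step 4 — H = 0.2265 - j0.4185.
Step 5 — Magnitude: |H| = 0.4759 (-6.5 dB); phase: φ = -61.6°.

|H| = 0.4759 (-6.5 dB), φ = -61.6°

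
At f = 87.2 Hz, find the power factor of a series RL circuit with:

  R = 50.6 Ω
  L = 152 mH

Step 1 — Angular frequency: ω = 2π·f = 2π·87.2 = 547.9 rad/s.
Step 2 — Component impedances:
  R: Z = R = 50.6 Ω
  L: Z = jωL = j·547.9·0.152 = 0 + j83.28 Ω
Step 3 — Series combination: Z_total = R + L = 50.6 + j83.28 Ω = 97.45∠58.7° Ω.
Step 4 — Power factor: PF = cos(φ) = Re(Z)/|Z| = 50.6/97.447 = 0.5193.
Step 5 — Type: Im(Z) = 83.28 ⇒ lagging (phase φ = 58.7°).

PF = 0.5193 (lagging, φ = 58.7°)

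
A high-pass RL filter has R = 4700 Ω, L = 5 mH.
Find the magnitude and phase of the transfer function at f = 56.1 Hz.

Step 1 — Angular frequency: ω = 2π·56.1 = 352.5 rad/s.
Step 2 — Transfer function: H(jω) = jωL/(R + jωL).
Step 3 — Numerator jωL = j·1.762; denominator R + jωL = 4700 + j1.762.
Step 4 — H = 1.406e-07 + j0.000375.
Step 5 — Magnitude: |H| = 0.000375 (-68.5 dB); phase: φ = 90.0°.

|H| = 0.000375 (-68.5 dB), φ = 90.0°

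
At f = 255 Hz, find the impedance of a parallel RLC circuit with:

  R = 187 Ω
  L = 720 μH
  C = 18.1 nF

Step 1 — Angular frequency: ω = 2π·f = 2π·255 = 1602 rad/s.
Step 2 — Component impedances:
  R: Z = R = 187 Ω
  L: Z = jωL = j·1602·0.00072 = 0 + j1.154 Ω
  C: Z = 1/(jωC) = -j/(ω·C) = 0 - j3.448e+04 Ω
Step 3 — Parallel combination: 1/Z_total = 1/R + 1/L + 1/C; Z_total = 0.007117 + j1.154 Ω = 1.154∠89.6° Ω.

Z = 0.007117 + j1.154 Ω = 1.154∠89.6° Ω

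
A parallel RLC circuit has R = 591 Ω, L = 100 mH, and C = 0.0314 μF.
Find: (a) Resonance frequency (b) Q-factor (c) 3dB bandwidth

Step 1 — Resonance: ω₀ = 1/√(LC) = 1/√(0.1·3.14e-08) = 1.785e+04 rad/s.
Step 2 — f₀ = ω₀/(2π) = 2840 Hz.
Step 3 — Parallel Q: Q = R/(ω₀L) = 591/(1.785e+04·0.1) = 0.3312.
Step 4 — Bandwidth: Δω = ω₀/Q = 5.389e+04 rad/s; BW = Δω/(2π) = 8576 Hz.

(a) f₀ = 2840 Hz  (b) Q = 0.3312  (c) BW = 8576 Hz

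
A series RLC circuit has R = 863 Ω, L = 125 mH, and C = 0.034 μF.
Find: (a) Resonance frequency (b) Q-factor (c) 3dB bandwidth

Step 1 — Resonance condition Im(Z)=0 gives ω₀ = 1/√(LC).
Step 2 — ω₀ = 1/√(0.125·3.4e-08) = 1.534e+04 rad/s.
Step 3 — f₀ = ω₀/(2π) = 2441 Hz.
Step 4 — Series Q: Q = ω₀L/R = 1.534e+04·0.125/863 = 2.222.
Step 5 — 3dB bandwidth: Δω = ω₀/Q = 6904 rad/s; BW = Δω/(2π) = 1099 Hz.

(a) f₀ = 2441 Hz  (b) Q = 2.222  (c) BW = 1099 Hz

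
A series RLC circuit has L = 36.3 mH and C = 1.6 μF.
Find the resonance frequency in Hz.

Step 1 — Resonance condition Im(Z)=0 gives ω₀ = 1/√(LC).
Step 2 — ω₀ = 1/√(0.0363·1.6e-06) = 4149 rad/s.
Step 3 — f₀ = ω₀/(2π) = 660.4 Hz.

f₀ = 660.4 Hz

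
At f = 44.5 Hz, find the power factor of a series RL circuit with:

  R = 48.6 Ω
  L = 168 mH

Step 1 — Angular frequency: ω = 2π·f = 2π·44.5 = 279.6 rad/s.
Step 2 — Component impedances:
  R: Z = R = 48.6 Ω
  L: Z = jωL = j·279.6·0.168 = 0 + j46.97 Ω
Step 3 — Series combination: Z_total = R + L = 48.6 + j46.97 Ω = 67.59∠44.0° Ω.
Step 4 — Power factor: PF = cos(φ) = Re(Z)/|Z| = 48.6/67.59 = 0.719.
Step 5 — Type: Im(Z) = 46.97 ⇒ lagging (phase φ = 44.0°).

PF = 0.719 (lagging, φ = 44.0°)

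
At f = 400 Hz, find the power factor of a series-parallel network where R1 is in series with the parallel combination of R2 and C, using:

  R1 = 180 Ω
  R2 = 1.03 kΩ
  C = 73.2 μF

Step 1 — Angular frequency: ω = 2π·f = 2π·400 = 2513 rad/s.
Step 2 — Component impedances:
  R1: Z = R = 180 Ω
  R2: Z = R = 1030 Ω
  C: Z = 1/(jωC) = -j/(ω·C) = 0 - j5.436 Ω
Step 3 — Parallel branch: R2 || C = 1/(1/R2 + 1/C) = 0.02868 - j5.435 Ω.
Step 4 — Series with R1: Z_total = R1 + (R2 || C) = 180 - j5.435 Ω = 180.1∠-1.7° Ω.
Step 5 — Power factor: PF = cos(φ) = Re(Z)/|Z| = 180.029/180.111 = 0.9995.
Step 6 — Type: Im(Z) = -5.435 ⇒ leading (phase φ = -1.7°).

PF = 0.9995 (leading, φ = -1.7°)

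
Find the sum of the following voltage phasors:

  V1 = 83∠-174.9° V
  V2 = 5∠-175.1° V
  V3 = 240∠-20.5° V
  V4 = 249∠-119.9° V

Step 1 — Convert each phasor to rectangular form:
  V1 = 83·(cos(-174.9°) + j·sin(-174.9°)) = -82.67 - j7.378 V
  V2 = 5·(cos(-175.1°) + j·sin(-175.1°)) = -4.982 - j0.4271 V
  V3 = 240·(cos(-20.5°) + j·sin(-20.5°)) = 224.8 - j84.05 V
  V4 = 249·(cos(-119.9°) + j·sin(-119.9°)) = -124.1 - j215.9 V
Step 2 — Sum components: V_total = 13.02 - j307.7 V.
Step 3 — Convert to polar: |V_total| = 308 V, ∠V_total = -87.6°.

V_total = 308∠-87.6° V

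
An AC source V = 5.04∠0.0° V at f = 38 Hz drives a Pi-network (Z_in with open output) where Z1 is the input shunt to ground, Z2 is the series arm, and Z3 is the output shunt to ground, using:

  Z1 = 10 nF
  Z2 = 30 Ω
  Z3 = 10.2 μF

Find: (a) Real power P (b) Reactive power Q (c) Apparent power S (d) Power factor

Step 1 — Angular frequency: ω = 2π·f = 2π·38 = 238.8 rad/s.
Step 2 — Component impedances:
  Z1: Z = 1/(jωC) = -j/(ω·C) = 0 - j4.188e+05 Ω
  Z2: Z = R = 30 Ω
  Z3: Z = 1/(jωC) = -j/(ω·C) = 0 - j410.6 Ω
Step 3 — With open output, the series arm Z2 and the output shunt Z3 appear in series to ground: Z2 + Z3 = 30 - j410.6 Ω.
Step 4 — Parallel with input shunt Z1: Z_in = Z1 || (Z2 + Z3) = 29.94 - j410.2 Ω = 411.3∠-85.8° Ω.
Step 5 — Source phasor: V = 5.04∠0.0° V = 5.04 V.
Step 6 — Current: I = V / Z = 0.000892 + j0.01222 A = 0.01225∠85.8° A.
Step 7 — Complex power: S = V·I* = 0.004496 - j0.06159 VA.
Step 8 — Real power: P = Re(S) = 0.004496 W.
Step 9 — Reactive power: Q = Im(S) = -0.06159 VAR.
Step 10 — Apparent power: |S| = 0.06176 VA.
Step 11 — Power factor: PF = P/|S| = 0.0728 (leading).

(a) P = 0.004496 W  (b) Q = -0.06159 VAR  (c) S = 0.06176 VA  (d) PF = 0.0728 (leading)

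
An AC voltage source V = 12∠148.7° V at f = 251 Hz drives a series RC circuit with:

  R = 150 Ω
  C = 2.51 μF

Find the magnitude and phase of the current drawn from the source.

Step 1 — Angular frequency: ω = 2π·f = 2π·251 = 1577 rad/s.
Step 2 — Component impedances:
  R: Z = R = 150 Ω
  C: Z = 1/(jωC) = -j/(ω·C) = 0 - j252.6 Ω
Step 3 — Series combination: Z_total = R + C = 150 - j252.6 Ω = 293.8∠-59.3° Ω.
Step 4 — Source phasor: V = 12∠148.7° V = -10.25 + j6.234 V.
Step 5 — Ohm's law: I = V / Z_total = (-10.25 + j6.234) / (150 - j252.6) = -0.03606 - j0.01917 A.
Step 6 — Convert to polar: |I| = 0.04084 A, ∠I = -152.0°.

I = 0.04084∠-152.0° A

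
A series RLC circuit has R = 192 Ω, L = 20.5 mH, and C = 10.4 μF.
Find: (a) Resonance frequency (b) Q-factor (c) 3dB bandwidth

Step 1 — Resonance condition Im(Z)=0 gives ω₀ = 1/√(LC).
Step 2 — ω₀ = 1/√(0.0205·1.04e-05) = 2166 rad/s.
Step 3 — f₀ = ω₀/(2π) = 344.7 Hz.
Step 4 — Series Q: Q = ω₀L/R = 2166·0.0205/192 = 0.2312.
Step 5 — 3dB bandwidth: Δω = ω₀/Q = 9366 rad/s; BW = Δω/(2π) = 1491 Hz.

(a) f₀ = 344.7 Hz  (b) Q = 0.2312  (c) BW = 1491 Hz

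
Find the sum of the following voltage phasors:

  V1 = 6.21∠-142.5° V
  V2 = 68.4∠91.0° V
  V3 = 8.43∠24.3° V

Step 1 — Convert each phasor to rectangular form:
  V1 = 6.21·(cos(-142.5°) + j·sin(-142.5°)) = -4.927 - j3.78 V
  V2 = 68.4·(cos(91.0°) + j·sin(91.0°)) = -1.194 + j68.39 V
  V3 = 8.43·(cos(24.3°) + j·sin(24.3°)) = 7.683 + j3.469 V
Step 2 — Sum components: V_total = 1.563 + j68.08 V.
Step 3 — Convert to polar: |V_total| = 68.1 V, ∠V_total = 88.7°.

V_total = 68.1∠88.7° V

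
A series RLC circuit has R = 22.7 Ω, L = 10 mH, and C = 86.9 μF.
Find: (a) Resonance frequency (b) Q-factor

Step 1 — Resonance condition Im(Z)=0 gives ω₀ = 1/√(LC).
Step 2 — ω₀ = 1/√(0.01·8.69e-05) = 1073 rad/s.
Step 3 — f₀ = ω₀/(2π) = 170.7 Hz.
Step 4 — Series Q: Q = ω₀L/R = 1073·0.01/22.7 = 0.4726.

(a) f₀ = 170.7 Hz  (b) Q = 0.4726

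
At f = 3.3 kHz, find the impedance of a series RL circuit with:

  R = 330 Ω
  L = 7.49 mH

Step 1 — Angular frequency: ω = 2π·f = 2π·3300 = 2.073e+04 rad/s.
Step 2 — Component impedances:
  R: Z = R = 330 Ω
  L: Z = jωL = j·2.073e+04·0.00749 = 0 + j155.3 Ω
Step 3 — Series combination: Z_total = R + L = 330 + j155.3 Ω = 364.7∠25.2° Ω.

Z = 330 + j155.3 Ω = 364.7∠25.2° Ω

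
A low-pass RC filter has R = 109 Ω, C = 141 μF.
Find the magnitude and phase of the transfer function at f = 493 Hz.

Step 1 — Angular frequency: ω = 2π·493 = 3098 rad/s.
Step 2 — Transfer function: H(jω) = 1/(1 + jωRC).
Step 3 — Denominator: 1 + jωRC = 1 + j·3098·109·0.000141 = 1 + j47.61.
Step 4 — H = 0.000441 - j0.021.
Step 5 — Magnitude: |H| = 0.021 (-33.6 dB); phase: φ = -88.8°.

|H| = 0.021 (-33.6 dB), φ = -88.8°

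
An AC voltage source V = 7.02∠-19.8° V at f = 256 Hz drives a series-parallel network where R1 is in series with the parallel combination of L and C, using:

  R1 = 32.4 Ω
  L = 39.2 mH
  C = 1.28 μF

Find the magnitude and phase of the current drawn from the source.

Step 1 — Angular frequency: ω = 2π·f = 2π·256 = 1608 rad/s.
Step 2 — Component impedances:
  R1: Z = R = 32.4 Ω
  L: Z = jωL = j·1608·0.0392 = 0 + j63.05 Ω
  C: Z = 1/(jωC) = -j/(ω·C) = 0 - j485.7 Ω
Step 3 — Parallel branch: L || C = 1/(1/L + 1/C) = 0 + j72.46 Ω.
Step 4 — Series with R1: Z_total = R1 + (L || C) = 32.4 + j72.46 Ω = 79.37∠65.9° Ω.
Step 5 — Source phasor: V = 7.02∠-19.8° V = 6.605 - j2.378 V.
Step 6 — Ohm's law: I = V / Z_total = (6.605 - j2.378) / (32.4 + j72.46) = 0.006618 - j0.08819 A.
Step 7 — Convert to polar: |I| = 0.08844 A, ∠I = -85.7°.

I = 0.08844∠-85.7° A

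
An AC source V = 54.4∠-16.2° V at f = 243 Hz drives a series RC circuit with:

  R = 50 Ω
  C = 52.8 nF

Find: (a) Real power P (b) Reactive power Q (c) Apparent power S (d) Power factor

Step 1 — Angular frequency: ω = 2π·f = 2π·243 = 1527 rad/s.
Step 2 — Component impedances:
  R: Z = R = 50 Ω
  C: Z = 1/(jωC) = -j/(ω·C) = 0 - j1.24e+04 Ω
Step 3 — Series combination: Z_total = R + C = 50 - j1.24e+04 Ω = 1.24e+04∠-89.8° Ω.
Step 4 — Source phasor: V = 54.4∠-16.2° V = 52.24 - j15.18 V.
Step 5 — Current: I = V / Z = 0.00124 + j0.004206 A = 0.004385∠73.6° A.
Step 6 — Complex power: S = V·I* = 0.0009616 - j0.2386 VA.
Step 7 — Real power: P = Re(S) = 0.0009616 W.
Step 8 — Reactive power: Q = Im(S) = -0.2386 VAR.
Step 9 — Apparent power: |S| = 0.2386 VA.
Step 10 — Power factor: PF = P/|S| = 0.004031 (leading).

(a) P = 0.0009616 W  (b) Q = -0.2386 VAR  (c) S = 0.2386 VA  (d) PF = 0.004031 (leading)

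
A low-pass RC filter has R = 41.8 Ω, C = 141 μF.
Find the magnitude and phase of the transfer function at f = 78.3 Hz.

Step 1 — Angular frequency: ω = 2π·78.3 = 492 rad/s.
Step 2 — Transfer function: H(jω) = 1/(1 + jωRC).
Step 3 — Denominator: 1 + jωRC = 1 + j·492·41.8·0.000141 = 1 + j2.9.
Step 4 — H = 0.1063 - j0.3082.
Step 5 — Magnitude: |H| = 0.326 (-9.7 dB); phase: φ = -71.0°.

|H| = 0.326 (-9.7 dB), φ = -71.0°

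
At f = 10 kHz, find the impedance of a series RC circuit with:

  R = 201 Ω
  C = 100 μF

Step 1 — Angular frequency: ω = 2π·f = 2π·1e+04 = 6.283e+04 rad/s.
Step 2 — Component impedances:
  R: Z = R = 201 Ω
  C: Z = 1/(jωC) = -j/(ω·C) = 0 - j0.1592 Ω
Step 3 — Series combination: Z_total = R + C = 201 - j0.1592 Ω = 201∠-0.0° Ω.

Z = 201 - j0.1592 Ω = 201∠-0.0° Ω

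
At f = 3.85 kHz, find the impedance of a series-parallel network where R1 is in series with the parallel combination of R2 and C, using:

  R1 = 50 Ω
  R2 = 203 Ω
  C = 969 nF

Step 1 — Angular frequency: ω = 2π·f = 2π·3850 = 2.419e+04 rad/s.
Step 2 — Component impedances:
  R1: Z = R = 50 Ω
  R2: Z = R = 203 Ω
  C: Z = 1/(jωC) = -j/(ω·C) = 0 - j42.66 Ω
Step 3 — Parallel branch: R2 || C = 1/(1/R2 + 1/C) = 8.586 - j40.86 Ω.
Step 4 — Series with R1: Z_total = R1 + (R2 || C) = 58.59 - j40.86 Ω = 71.43∠-34.9° Ω.

Z = 58.59 - j40.86 Ω = 71.43∠-34.9° Ω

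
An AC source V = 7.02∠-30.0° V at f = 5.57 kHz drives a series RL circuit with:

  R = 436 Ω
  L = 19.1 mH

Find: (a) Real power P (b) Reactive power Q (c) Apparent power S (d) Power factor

Step 1 — Angular frequency: ω = 2π·f = 2π·5570 = 3.5e+04 rad/s.
Step 2 — Component impedances:
  R: Z = R = 436 Ω
  L: Z = jωL = j·3.5e+04·0.0191 = 0 + j668.4 Ω
Step 3 — Series combination: Z_total = R + L = 436 + j668.4 Ω = 798.1∠56.9° Ω.
Step 4 — Source phasor: V = 7.02∠-30.0° V = 6.079 - j3.51 V.
Step 5 — Current: I = V / Z = 0.0004779 - j0.008783 A = 0.008796∠-86.9° A.
Step 6 — Complex power: S = V·I* = 0.03373 + j0.05172 VA.
Step 7 — Real power: P = Re(S) = 0.03373 W.
Step 8 — Reactive power: Q = Im(S) = 0.05172 VAR.
Step 9 — Apparent power: |S| = 0.06175 VA.
Step 10 — Power factor: PF = P/|S| = 0.5463 (lagging).

(a) P = 0.03373 W  (b) Q = 0.05172 VAR  (c) S = 0.06175 VA  (d) PF = 0.5463 (lagging)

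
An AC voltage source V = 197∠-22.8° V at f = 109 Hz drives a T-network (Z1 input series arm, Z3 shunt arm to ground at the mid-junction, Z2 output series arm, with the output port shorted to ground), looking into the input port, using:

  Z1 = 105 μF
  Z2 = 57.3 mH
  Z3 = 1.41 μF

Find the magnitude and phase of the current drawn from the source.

Step 1 — Angular frequency: ω = 2π·f = 2π·109 = 684.9 rad/s.
Step 2 — Component impedances:
  Z1: Z = 1/(jωC) = -j/(ω·C) = 0 - j13.91 Ω
  Z2: Z = jωL = j·684.9·0.0573 = 0 + j39.24 Ω
  Z3: Z = 1/(jωC) = -j/(ω·C) = 0 - j1036 Ω
Step 3 — With the output port shorted to ground, the output series arm Z2 runs from the junction to ground; the shunt arm Z3 also runs from the junction to ground. They appear in parallel: Z3 || Z2 = 0 + j40.79 Ω.
Step 4 — Series with input arm Z1: Z_in = Z1 + (Z3 || Z2) = 0 + j26.88 Ω = 26.88∠90.0° Ω.
Step 5 — Source phasor: V = 197∠-22.8° V = 181.6 - j76.34 V.
Step 6 — Ohm's law: I = V / Z_total = (181.6 - j76.34) / (0 + j26.88) = -2.84 - j6.756 A.
Step 7 — Convert to polar: |I| = 7.328 A, ∠I = -112.8°.

I = 7.328∠-112.8° A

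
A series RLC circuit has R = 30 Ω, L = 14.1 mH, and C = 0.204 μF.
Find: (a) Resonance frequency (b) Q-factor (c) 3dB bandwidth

Step 1 — Resonance condition Im(Z)=0 gives ω₀ = 1/√(LC).
Step 2 — ω₀ = 1/√(0.0141·2.04e-07) = 1.865e+04 rad/s.
Step 3 — f₀ = ω₀/(2π) = 2968 Hz.
Step 4 — Series Q: Q = ω₀L/R = 1.865e+04·0.0141/30 = 8.763.
Step 5 — 3dB bandwidth: Δω = ω₀/Q = 2128 rad/s; BW = Δω/(2π) = 338.6 Hz.

(a) f₀ = 2968 Hz  (b) Q = 8.763  (c) BW = 338.6 Hz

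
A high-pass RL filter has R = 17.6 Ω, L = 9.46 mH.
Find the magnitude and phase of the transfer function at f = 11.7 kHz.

Step 1 — Angular frequency: ω = 2π·1.17e+04 = 7.351e+04 rad/s.
Step 2 — Transfer function: H(jω) = jωL/(R + jωL).
Step 3 — Numerator jωL = j·695.4; denominator R + jωL = 17.6 + j695.4.
Step 4 — H = 0.9994 + j0.02529.
Step 5 — Magnitude: |H| = 0.9997 (-0.0 dB); phase: φ = 1.4°.

|H| = 0.9997 (-0.0 dB), φ = 1.4°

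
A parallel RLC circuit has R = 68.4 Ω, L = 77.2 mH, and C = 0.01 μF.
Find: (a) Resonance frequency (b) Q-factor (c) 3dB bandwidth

Step 1 — Resonance: ω₀ = 1/√(LC) = 1/√(0.0772·1e-08) = 3.599e+04 rad/s.
Step 2 — f₀ = ω₀/(2π) = 5728 Hz.
Step 3 — Parallel Q: Q = R/(ω₀L) = 68.4/(3.599e+04·0.0772) = 0.02462.
Step 4 — Bandwidth: Δω = ω₀/Q = 1.462e+06 rad/s; BW = Δω/(2π) = 2.327e+05 Hz.

(a) f₀ = 5728 Hz  (b) Q = 0.02462  (c) BW = 2.327e+05 Hz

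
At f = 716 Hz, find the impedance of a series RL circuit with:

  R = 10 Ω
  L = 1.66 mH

Step 1 — Angular frequency: ω = 2π·f = 2π·716 = 4499 rad/s.
Step 2 — Component impedances:
  R: Z = R = 10 Ω
  L: Z = jωL = j·4499·0.00166 = 0 + j7.468 Ω
Step 3 — Series combination: Z_total = R + L = 10 + j7.468 Ω = 12.48∠36.8° Ω.

Z = 10 + j7.468 Ω = 12.48∠36.8° Ω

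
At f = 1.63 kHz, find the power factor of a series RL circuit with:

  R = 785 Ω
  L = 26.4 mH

Step 1 — Angular frequency: ω = 2π·f = 2π·1630 = 1.024e+04 rad/s.
Step 2 — Component impedances:
  R: Z = R = 785 Ω
  L: Z = jωL = j·1.024e+04·0.0264 = 0 + j270.4 Ω
Step 3 — Series combination: Z_total = R + L = 785 + j270.4 Ω = 830.3∠19.0° Ω.
Step 4 — Power factor: PF = cos(φ) = Re(Z)/|Z| = 785/830.26 = 0.9455.
Step 5 — Type: Im(Z) = 270.4 ⇒ lagging (phase φ = 19.0°).

PF = 0.9455 (lagging, φ = 19.0°)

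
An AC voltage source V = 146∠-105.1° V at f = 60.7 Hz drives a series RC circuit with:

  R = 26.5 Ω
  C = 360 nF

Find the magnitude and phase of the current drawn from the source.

Step 1 — Angular frequency: ω = 2π·f = 2π·60.7 = 381.4 rad/s.
Step 2 — Component impedances:
  R: Z = R = 26.5 Ω
  C: Z = 1/(jωC) = -j/(ω·C) = 0 - j7283 Ω
Step 3 — Series combination: Z_total = R + C = 26.5 - j7283 Ω = 7283∠-89.8° Ω.
Step 4 — Source phasor: V = 146∠-105.1° V = -38.03 - j141 V.
Step 5 — Ohm's law: I = V / Z_total = (-38.03 - j141) / (26.5 - j7283) = 0.01933 - j0.005292 A.
Step 6 — Convert to polar: |I| = 0.02005 A, ∠I = -15.3°.

I = 0.02005∠-15.3° A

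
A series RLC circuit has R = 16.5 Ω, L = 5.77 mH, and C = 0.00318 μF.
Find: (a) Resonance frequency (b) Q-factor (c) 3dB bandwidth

Step 1 — Resonance condition Im(Z)=0 gives ω₀ = 1/√(LC).
Step 2 — ω₀ = 1/√(0.00577·3.18e-09) = 2.335e+05 rad/s.
Step 3 — f₀ = ω₀/(2π) = 3.716e+04 Hz.
Step 4 — Series Q: Q = ω₀L/R = 2.335e+05·0.00577/16.5 = 81.64.
Step 5 — 3dB bandwidth: Δω = ω₀/Q = 2860 rad/s; BW = Δω/(2π) = 455.1 Hz.

(a) f₀ = 3.716e+04 Hz  (b) Q = 81.64  (c) BW = 455.1 Hz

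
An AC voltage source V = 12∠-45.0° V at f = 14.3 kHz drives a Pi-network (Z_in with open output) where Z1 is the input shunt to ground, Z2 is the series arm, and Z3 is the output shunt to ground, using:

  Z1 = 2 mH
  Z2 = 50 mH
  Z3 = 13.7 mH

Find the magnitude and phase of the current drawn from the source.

Step 1 — Angular frequency: ω = 2π·f = 2π·1.43e+04 = 8.985e+04 rad/s.
Step 2 — Component impedances:
  Z1: Z = jωL = j·8.985e+04·0.002 = 0 + j179.7 Ω
  Z2: Z = jωL = j·8.985e+04·0.05 = 0 + j4492 Ω
  Z3: Z = jωL = j·8.985e+04·0.0137 = 0 + j1231 Ω
Step 3 — With open output, the series arm Z2 and the output shunt Z3 appear in series to ground: Z2 + Z3 = 0 + j5723 Ω.
Step 4 — Parallel with input shunt Z1: Z_in = Z1 || (Z2 + Z3) = 0 + j174.2 Ω = 174.2∠90.0° Ω.
Step 5 — Source phasor: V = 12∠-45.0° V = 8.485 - j8.485 V.
Step 6 — Ohm's law: I = V / Z_total = (8.485 - j8.485) / (0 + j174.2) = -0.0487 - j0.0487 A.
Step 7 — Convert to polar: |I| = 0.06887 A, ∠I = -135.0°.

I = 0.06887∠-135.0° A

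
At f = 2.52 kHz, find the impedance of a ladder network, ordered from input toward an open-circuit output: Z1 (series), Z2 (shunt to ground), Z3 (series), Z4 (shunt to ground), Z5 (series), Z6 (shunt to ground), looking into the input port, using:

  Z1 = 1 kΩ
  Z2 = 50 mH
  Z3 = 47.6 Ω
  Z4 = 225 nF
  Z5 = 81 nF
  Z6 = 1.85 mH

Step 1 — Angular frequency: ω = 2π·f = 2π·2520 = 1.583e+04 rad/s.
Step 2 — Component impedances:
  Z1: Z = R = 1000 Ω
  Z2: Z = jωL = j·1.583e+04·0.05 = 0 + j791.7 Ω
  Z3: Z = R = 47.6 Ω
  Z4: Z = 1/(jωC) = -j/(ω·C) = 0 - j280.7 Ω
  Z5: Z = 1/(jωC) = -j/(ω·C) = 0 - j779.7 Ω
  Z6: Z = jωL = j·1.583e+04·0.00185 = 0 + j29.29 Ω
Step 3 — Ladder network (open output): work backward from the far end, alternating series and parallel combinations. Z_in = 1086 - j268.4 Ω = 1119∠-13.9° Ω.

Z = 1086 - j268.4 Ω = 1119∠-13.9° Ω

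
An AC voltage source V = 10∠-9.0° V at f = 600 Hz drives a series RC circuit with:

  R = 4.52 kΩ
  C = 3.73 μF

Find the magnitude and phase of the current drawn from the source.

Step 1 — Angular frequency: ω = 2π·f = 2π·600 = 3770 rad/s.
Step 2 — Component impedances:
  R: Z = R = 4520 Ω
  C: Z = 1/(jωC) = -j/(ω·C) = 0 - j71.11 Ω
Step 3 — Series combination: Z_total = R + C = 4520 - j71.11 Ω = 4521∠-0.9° Ω.
Step 4 — Source phasor: V = 10∠-9.0° V = 9.877 - j1.564 V.
Step 5 — Ohm's law: I = V / Z_total = (9.877 - j1.564) / (4520 - j71.11) = 0.00219 - j0.0003116 A.
Step 6 — Convert to polar: |I| = 0.002212 A, ∠I = -8.1°.

I = 0.002212∠-8.1° A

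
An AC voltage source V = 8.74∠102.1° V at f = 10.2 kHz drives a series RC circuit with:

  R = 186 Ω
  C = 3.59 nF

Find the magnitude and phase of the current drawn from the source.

Step 1 — Angular frequency: ω = 2π·f = 2π·1.02e+04 = 6.409e+04 rad/s.
Step 2 — Component impedances:
  R: Z = R = 186 Ω
  C: Z = 1/(jωC) = -j/(ω·C) = 0 - j4346 Ω
Step 3 — Series combination: Z_total = R + C = 186 - j4346 Ω = 4350∠-87.5° Ω.
Step 4 — Source phasor: V = 8.74∠102.1° V = -1.832 + j8.546 V.
Step 5 — Ohm's law: I = V / Z_total = (-1.832 + j8.546) / (186 - j4346) = -0.001981 - j0.0003368 A.
Step 6 — Convert to polar: |I| = 0.002009 A, ∠I = -170.4°.

I = 0.002009∠-170.4° A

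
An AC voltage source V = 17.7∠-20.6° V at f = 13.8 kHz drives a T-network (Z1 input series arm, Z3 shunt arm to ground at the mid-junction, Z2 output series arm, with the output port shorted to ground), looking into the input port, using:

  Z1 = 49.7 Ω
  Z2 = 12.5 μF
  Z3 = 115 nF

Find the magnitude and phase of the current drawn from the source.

Step 1 — Angular frequency: ω = 2π·f = 2π·1.38e+04 = 8.671e+04 rad/s.
Step 2 — Component impedances:
  Z1: Z = R = 49.7 Ω
  Z2: Z = 1/(jωC) = -j/(ω·C) = 0 - j0.9226 Ω
  Z3: Z = 1/(jωC) = -j/(ω·C) = 0 - j100.3 Ω
Step 3 — With the output port shorted to ground, the output series arm Z2 runs from the junction to ground; the shunt arm Z3 also runs from the junction to ground. They appear in parallel: Z3 || Z2 = 0 - j0.9142 Ω.
Step 4 — Series with input arm Z1: Z_in = Z1 + (Z3 || Z2) = 49.7 - j0.9142 Ω = 49.71∠-1.1° Ω.
Step 5 — Source phasor: V = 17.7∠-20.6° V = 16.57 - j6.228 V.
Step 6 — Ohm's law: I = V / Z_total = (16.57 - j6.228) / (49.7 - j0.9142) = 0.3356 - j0.1191 A.
Step 7 — Convert to polar: |I| = 0.3561 A, ∠I = -19.5°.

I = 0.3561∠-19.5° A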